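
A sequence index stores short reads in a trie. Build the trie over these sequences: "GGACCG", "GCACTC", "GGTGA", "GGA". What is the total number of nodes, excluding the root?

14

For each word, the new-node count is its length minus the longest prefix already in the trie:
  "GGACCG" → 6 new (G, G, A, C, C, G)
  "GCACTC" → prefix "G" already present; 5 new (C, A, C, T, C)
  "GGTGA" → prefix "GG" already present; 3 new (T, G, A)
  "GGA" → prefix "GGA" already present; 0 new (none)
Total nodes = 6 + 5 + 3 + 0 = 14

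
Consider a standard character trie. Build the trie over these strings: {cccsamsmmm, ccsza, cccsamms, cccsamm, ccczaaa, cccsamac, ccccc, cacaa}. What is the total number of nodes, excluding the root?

27

Trace insertions, counting only characters that open a new branch:
  "cccsamsmmm" → 10 new (c, c, c, s, a, m, s, m, m, m)
  "ccsza" → prefix "cc" already present; 3 new (s, z, a)
  "cccsamms" → prefix "cccsam" already present; 2 new (m, s)
  "cccsamm" → prefix "cccsamm" already present; 0 new (none)
  "ccczaaa" → prefix "ccc" already present; 4 new (z, a, a, a)
  "cccsamac" → prefix "cccsam" already present; 2 new (a, c)
  "ccccc" → prefix "ccc" already present; 2 new (c, c)
  "cacaa" → prefix "c" already present; 4 new (a, c, a, a)
Total nodes = 10 + 3 + 2 + 0 + 4 + 2 + 2 + 4 = 27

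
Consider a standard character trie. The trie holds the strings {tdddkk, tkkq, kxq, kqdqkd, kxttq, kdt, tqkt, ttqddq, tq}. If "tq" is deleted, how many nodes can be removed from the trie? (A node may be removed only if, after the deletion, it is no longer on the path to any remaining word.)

After clearing the end-marker at "tq", prune upward until reaching a node still needed by another word.
Every node on "tq" is still needed (e.g. by "tqkt"), so nothing is freed.
Nodes removed: 0

0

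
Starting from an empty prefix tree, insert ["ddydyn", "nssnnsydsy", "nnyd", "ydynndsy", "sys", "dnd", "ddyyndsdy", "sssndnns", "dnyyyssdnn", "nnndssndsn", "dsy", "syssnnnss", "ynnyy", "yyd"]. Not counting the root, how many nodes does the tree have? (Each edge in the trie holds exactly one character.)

For each word, the new-node count is its length minus the longest prefix already in the trie:
  "ddydyn" → 6 new (d, d, y, d, y, n)
  "nssnnsydsy" → 10 new (n, s, s, n, n, s, y, d, s, y)
  "nnyd" → prefix "n" already present; 3 new (n, y, d)
  "ydynndsy" → 8 new (y, d, y, n, n, d, s, y)
  "sys" → 3 new (s, y, s)
  "dnd" → prefix "d" already present; 2 new (n, d)
  "ddyyndsdy" → prefix "ddy" already present; 6 new (y, n, d, s, d, y)
  "sssndnns" → prefix "s" already present; 7 new (s, s, n, d, n, n, s)
  "dnyyyssdnn" → prefix "dn" already present; 8 new (y, y, y, s, s, d, n, n)
  "nnndssndsn" → prefix "nn" already present; 8 new (n, d, s, s, n, d, s, n)
  "dsy" → prefix "d" already present; 2 new (s, y)
  "syssnnnss" → prefix "sys" already present; 6 new (s, n, n, n, s, s)
  "ynnyy" → prefix "y" already present; 4 new (n, n, y, y)
  "yyd" → prefix "y" already present; 2 new (y, d)
Total nodes = 6 + 10 + 3 + 8 + 3 + 2 + 6 + 7 + 8 + 8 + 2 + 6 + 4 + 2 = 75

75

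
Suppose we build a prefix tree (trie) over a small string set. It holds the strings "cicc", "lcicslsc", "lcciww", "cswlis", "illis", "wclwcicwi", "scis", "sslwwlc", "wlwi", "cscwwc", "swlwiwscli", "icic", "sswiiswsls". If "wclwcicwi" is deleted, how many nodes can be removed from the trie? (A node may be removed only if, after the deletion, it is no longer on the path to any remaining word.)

8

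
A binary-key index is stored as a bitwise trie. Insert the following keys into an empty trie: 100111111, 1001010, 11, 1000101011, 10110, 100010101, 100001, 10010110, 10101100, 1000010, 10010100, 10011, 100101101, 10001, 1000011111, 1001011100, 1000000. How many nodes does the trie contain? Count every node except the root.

For each word, the new-node count is its length minus the longest prefix already in the trie:
  "100111111" → 9 new (1, 0, 0, 1, 1, 1, 1, 1, 1)
  "1001010" → prefix "1001" already present; 3 new (0, 1, 0)
  "11" → prefix "1" already present; 1 new (1)
  "1000101011" → prefix "100" already present; 7 new (0, 1, 0, 1, 0, 1, 1)
  "10110" → prefix "10" already present; 3 new (1, 1, 0)
  "100010101" → prefix "100010101" already present; 0 new (none)
  "100001" → prefix "1000" already present; 2 new (0, 1)
  "10010110" → prefix "100101" already present; 2 new (1, 0)
  "10101100" → prefix "101" already present; 5 new (0, 1, 1, 0, 0)
  "1000010" → prefix "100001" already present; 1 new (0)
  "10010100" → prefix "1001010" already present; 1 new (0)
  "10011" → prefix "10011" already present; 0 new (none)
  "100101101" → prefix "10010110" already present; 1 new (1)
  "10001" → prefix "10001" already present; 0 new (none)
  "1000011111" → prefix "100001" already present; 4 new (1, 1, 1, 1)
  "1001011100" → prefix "1001011" already present; 3 new (1, 0, 0)
  "1000000" → prefix "10000" already present; 2 new (0, 0)
Total nodes = 9 + 3 + 1 + 7 + 3 + 0 + 2 + 2 + 5 + 1 + 1 + 0 + 1 + 0 + 4 + 3 + 2 = 44

44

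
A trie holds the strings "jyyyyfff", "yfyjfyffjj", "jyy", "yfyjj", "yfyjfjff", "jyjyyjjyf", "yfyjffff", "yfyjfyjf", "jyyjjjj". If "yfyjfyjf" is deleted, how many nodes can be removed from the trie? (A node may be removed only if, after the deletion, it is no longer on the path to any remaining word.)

2

Walk "yfyjfyjf" from the leaf back toward the root, removing each node that no remaining word uses.
The suffix "jf" (2 nodes) is used only by "yfyjfyjf"; the node for "yfyjfy" still has the child "f", so pruning stops there.
Nodes removed: 2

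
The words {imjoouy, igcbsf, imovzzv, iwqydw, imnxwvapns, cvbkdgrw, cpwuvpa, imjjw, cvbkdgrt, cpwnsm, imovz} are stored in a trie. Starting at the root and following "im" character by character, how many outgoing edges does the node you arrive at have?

3

Walk "im" from the root, arriving at one node.
Characters that immediately follow "im" among the stored strings: {j, n, o}.
That node has 3 child edges.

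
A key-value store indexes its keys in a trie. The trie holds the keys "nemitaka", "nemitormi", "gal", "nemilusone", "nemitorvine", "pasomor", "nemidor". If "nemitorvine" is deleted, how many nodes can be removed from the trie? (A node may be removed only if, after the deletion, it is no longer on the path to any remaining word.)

4

Walk "nemitorvine" from the leaf back toward the root, removing each node that no remaining word uses.
The suffix "vine" (4 nodes) is used only by "nemitorvine"; the node for "nemitor" still has the child "m", so pruning stops there.
Nodes removed: 4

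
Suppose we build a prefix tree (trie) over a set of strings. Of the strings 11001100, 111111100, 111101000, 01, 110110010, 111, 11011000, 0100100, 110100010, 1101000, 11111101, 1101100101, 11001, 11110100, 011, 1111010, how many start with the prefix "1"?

Walk to "1"; the words in its subtree are exactly those with that prefix.
Words under "1": 11001, 11001100, 1101000, 110100010, 11011000, 110110010, 1101100101, 111, 1111010, 11110100, 111101000, 11111101, 111111100
Count: 13

13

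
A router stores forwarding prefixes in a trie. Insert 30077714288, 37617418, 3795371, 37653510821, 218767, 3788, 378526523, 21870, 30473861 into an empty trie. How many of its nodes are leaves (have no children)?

9

Leaves are exactly the stored words that no other stored word extends.
Those words: "21870", "218767", "30077714288", "30473861", "37617418", "37653510821", "378526523", "3788", "3795371"
Leaf count: 9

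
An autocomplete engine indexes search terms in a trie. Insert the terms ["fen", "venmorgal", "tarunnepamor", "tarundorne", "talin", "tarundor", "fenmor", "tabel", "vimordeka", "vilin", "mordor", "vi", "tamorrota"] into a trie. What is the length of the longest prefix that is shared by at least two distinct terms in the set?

The deepest shared node is where two words last agree before diverging.
e.g. "tarundor" and "tarundorne" share the prefix "tarundor" of length 8; no pair shares a longer one.
Longest shared-prefix length: 8

8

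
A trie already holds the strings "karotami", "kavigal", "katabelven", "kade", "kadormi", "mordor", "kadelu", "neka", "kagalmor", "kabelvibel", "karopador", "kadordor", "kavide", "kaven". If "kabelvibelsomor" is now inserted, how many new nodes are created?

The longest prefix of "kabelvibelsomor" already in the trie is "kabelvibel" (length 10).
Each of the 5 remaining characters creates one node.

5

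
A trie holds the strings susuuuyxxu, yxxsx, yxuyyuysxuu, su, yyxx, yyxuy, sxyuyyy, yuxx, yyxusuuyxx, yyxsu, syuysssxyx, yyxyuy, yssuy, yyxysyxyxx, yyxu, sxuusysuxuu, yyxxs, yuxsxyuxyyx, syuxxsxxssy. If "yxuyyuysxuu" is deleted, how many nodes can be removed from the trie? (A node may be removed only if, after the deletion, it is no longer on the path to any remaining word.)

After clearing the end-marker at "yxuyyuysxuu", prune upward until reaching a node still needed by another word.
The suffix "uyyuysxuu" (9 nodes) is used only by "yxuyyuysxuu"; the node for "yx" still has the child "x", so pruning stops there.
Nodes removed: 9

9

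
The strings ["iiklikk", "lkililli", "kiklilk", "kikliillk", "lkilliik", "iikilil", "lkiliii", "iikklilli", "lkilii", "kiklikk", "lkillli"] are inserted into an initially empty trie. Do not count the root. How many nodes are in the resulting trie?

Insert word by word; a character creates a node only if that edge doesn't already exist:
  "iiklikk" → 7 new (i, i, k, l, i, k, k)
  "lkililli" → 8 new (l, k, i, l, i, l, l, i)
  "kiklilk" → 7 new (k, i, k, l, i, l, k)
  "kikliillk" → prefix "kikli" already present; 4 new (i, l, l, k)
  "lkilliik" → prefix "lkil" already present; 4 new (l, i, i, k)
  "iikilil" → prefix "iik" already present; 4 new (i, l, i, l)
  "lkiliii" → prefix "lkili" already present; 2 new (i, i)
  "iikklilli" → prefix "iik" already present; 6 new (k, l, i, l, l, i)
  "lkilii" → prefix "lkilii" already present; 0 new (none)
  "kiklikk" → prefix "kikli" already present; 2 new (k, k)
  "lkillli" → prefix "lkill" already present; 2 new (l, i)
Total nodes = 7 + 8 + 7 + 4 + 4 + 4 + 2 + 6 + 0 + 2 + 2 = 46

46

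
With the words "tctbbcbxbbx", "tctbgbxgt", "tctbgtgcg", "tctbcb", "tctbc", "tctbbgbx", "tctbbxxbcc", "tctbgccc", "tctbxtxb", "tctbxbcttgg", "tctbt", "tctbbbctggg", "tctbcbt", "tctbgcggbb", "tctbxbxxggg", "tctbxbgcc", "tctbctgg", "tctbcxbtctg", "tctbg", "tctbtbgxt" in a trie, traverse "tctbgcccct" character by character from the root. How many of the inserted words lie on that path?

2

Walk "tctbgcccct" from the root; an end-of-word marker is hit whenever a stored word is a prefix of "tctbgcccct".
Prefixes of the query that are stored words: "tctbg", "tctbgccc"
Count: 2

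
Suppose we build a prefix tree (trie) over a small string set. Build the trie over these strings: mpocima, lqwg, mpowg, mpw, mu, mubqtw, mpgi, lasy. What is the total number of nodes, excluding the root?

24

Insert word by word; a character creates a node only if that edge doesn't already exist:
  "mpocima" → 7 new (m, p, o, c, i, m, a)
  "lqwg" → 4 new (l, q, w, g)
  "mpowg" → prefix "mpo" already present; 2 new (w, g)
  "mpw" → prefix "mp" already present; 1 new (w)
  "mu" → prefix "m" already present; 1 new (u)
  "mubqtw" → prefix "mu" already present; 4 new (b, q, t, w)
  "mpgi" → prefix "mp" already present; 2 new (g, i)
  "lasy" → prefix "l" already present; 3 new (a, s, y)
Total nodes = 7 + 4 + 2 + 1 + 1 + 4 + 2 + 3 = 24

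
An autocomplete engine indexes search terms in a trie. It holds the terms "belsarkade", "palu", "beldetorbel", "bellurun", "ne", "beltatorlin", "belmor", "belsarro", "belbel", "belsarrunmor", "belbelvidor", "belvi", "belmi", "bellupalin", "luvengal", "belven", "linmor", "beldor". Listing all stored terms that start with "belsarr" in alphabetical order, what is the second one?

Words with prefix "belsarr", in lexicographic order: "belsarro", "belsarrunmor"
Position 2: belsarrunmor

belsarrunmor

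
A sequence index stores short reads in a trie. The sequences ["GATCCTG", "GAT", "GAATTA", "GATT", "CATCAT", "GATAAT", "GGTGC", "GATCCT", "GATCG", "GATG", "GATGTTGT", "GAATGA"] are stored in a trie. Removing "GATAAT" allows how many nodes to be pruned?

3

After clearing the end-marker at "GATAAT", prune upward until reaching a node still needed by another word.
The suffix "AAT" (3 nodes) is used only by "GATAAT"; the node for "GAT" still has the child "C", so pruning stops there.
Nodes removed: 3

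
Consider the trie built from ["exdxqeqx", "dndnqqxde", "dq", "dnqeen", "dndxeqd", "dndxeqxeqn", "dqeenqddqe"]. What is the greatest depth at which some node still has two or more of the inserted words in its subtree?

6

Look for the deepest trie node that still has at least two words in its subtree.
"dndxeqd" and "dndxeqxeqn" agree on "dndxeq" (6 characters) before diverging; nothing deeper is shared.
Longest shared-prefix length: 6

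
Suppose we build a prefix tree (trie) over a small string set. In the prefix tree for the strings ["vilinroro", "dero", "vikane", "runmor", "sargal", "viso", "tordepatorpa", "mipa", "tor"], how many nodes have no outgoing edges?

8

Leaves are exactly the stored words that no other stored word extends.
Those words: "dero", "mipa", "runmor", "sargal", "tordepatorpa", "vikane", "vilinroro", "viso"
Leaf count: 8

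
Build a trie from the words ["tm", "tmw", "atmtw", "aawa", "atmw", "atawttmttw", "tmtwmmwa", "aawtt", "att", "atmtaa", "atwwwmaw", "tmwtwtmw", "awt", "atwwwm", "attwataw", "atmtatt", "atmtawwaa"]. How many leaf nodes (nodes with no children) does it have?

Leaves are exactly the stored words that no other stored word extends.
Those words: "aawa", "aawtt", "atawttmttw", "atmtaa", "atmtatt", "atmtawwaa", "atmtw", "atmw", "attwataw", "atwwwmaw", "awt", "tmtwmmwa", "tmwtwtmw"
Leaf count: 13

13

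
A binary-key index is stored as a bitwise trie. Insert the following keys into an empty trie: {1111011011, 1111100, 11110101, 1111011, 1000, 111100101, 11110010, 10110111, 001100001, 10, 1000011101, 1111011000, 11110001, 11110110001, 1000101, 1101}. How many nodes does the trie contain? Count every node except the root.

53

Trace insertions, counting only characters that open a new branch:
  "1111011011" → 10 new (1, 1, 1, 1, 0, 1, 1, 0, 1, 1)
  "1111100" → prefix "1111" already present; 3 new (1, 0, 0)
  "11110101" → prefix "111101" already present; 2 new (0, 1)
  "1111011" → prefix "1111011" already present; 0 new (none)
  "1000" → prefix "1" already present; 3 new (0, 0, 0)
  "111100101" → prefix "11110" already present; 4 new (0, 1, 0, 1)
  "11110010" → prefix "11110010" already present; 0 new (none)
  "10110111" → prefix "10" already present; 6 new (1, 1, 0, 1, 1, 1)
  "001100001" → 9 new (0, 0, 1, 1, 0, 0, 0, 0, 1)
  "10" → prefix "10" already present; 0 new (none)
  "1000011101" → prefix "1000" already present; 6 new (0, 1, 1, 1, 0, 1)
  "1111011000" → prefix "11110110" already present; 2 new (0, 0)
  "11110001" → prefix "111100" already present; 2 new (0, 1)
  "11110110001" → prefix "1111011000" already present; 1 new (1)
  "1000101" → prefix "1000" already present; 3 new (1, 0, 1)
  "1101" → prefix "11" already present; 2 new (0, 1)
Total nodes = 10 + 3 + 2 + 0 + 3 + 4 + 0 + 6 + 9 + 0 + 6 + 2 + 2 + 1 + 3 + 2 = 53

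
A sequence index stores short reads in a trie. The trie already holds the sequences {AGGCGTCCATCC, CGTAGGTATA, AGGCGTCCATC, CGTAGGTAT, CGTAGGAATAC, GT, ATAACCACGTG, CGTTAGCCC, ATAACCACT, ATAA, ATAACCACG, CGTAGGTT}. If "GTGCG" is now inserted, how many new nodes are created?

3

Walking "GTGCG" from the root, the first 2 characters ("GT") follow existing edges; "G" is the first miss.
New nodes needed: |"GTGCG"| − 2 = 5 − 2 = 3.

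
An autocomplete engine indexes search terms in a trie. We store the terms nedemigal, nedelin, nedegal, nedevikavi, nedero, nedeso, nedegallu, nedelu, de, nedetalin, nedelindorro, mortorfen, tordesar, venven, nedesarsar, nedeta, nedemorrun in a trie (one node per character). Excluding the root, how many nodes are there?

73

Insert word by word; a character creates a node only if that edge doesn't already exist:
  "nedemigal" → 9 new (n, e, d, e, m, i, g, a, l)
  "nedelin" → prefix "nede" already present; 3 new (l, i, n)
  "nedegal" → prefix "nede" already present; 3 new (g, a, l)
  "nedevikavi" → prefix "nede" already present; 6 new (v, i, k, a, v, i)
  "nedero" → prefix "nede" already present; 2 new (r, o)
  "nedeso" → prefix "nede" already present; 2 new (s, o)
  "nedegallu" → prefix "nedegal" already present; 2 new (l, u)
  "nedelu" → prefix "nedel" already present; 1 new (u)
  "de" → 2 new (d, e)
  "nedetalin" → prefix "nede" already present; 5 new (t, a, l, i, n)
  "nedelindorro" → prefix "nedelin" already present; 5 new (d, o, r, r, o)
  "mortorfen" → 9 new (m, o, r, t, o, r, f, e, n)
  "tordesar" → 8 new (t, o, r, d, e, s, a, r)
  "venven" → 6 new (v, e, n, v, e, n)
  "nedesarsar" → prefix "nedes" already present; 5 new (a, r, s, a, r)
  "nedeta" → prefix "nedeta" already present; 0 new (none)
  "nedemorrun" → prefix "nedem" already present; 5 new (o, r, r, u, n)
Total nodes = 9 + 3 + 3 + 6 + 2 + 2 + 2 + 1 + 2 + 5 + 5 + 9 + 8 + 6 + 5 + 0 + 5 = 73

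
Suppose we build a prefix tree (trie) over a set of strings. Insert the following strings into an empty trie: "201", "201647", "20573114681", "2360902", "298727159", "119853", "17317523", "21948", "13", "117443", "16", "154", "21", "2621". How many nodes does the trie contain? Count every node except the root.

57

For each word, the new-node count is its length minus the longest prefix already in the trie:
  "201" → 3 new (2, 0, 1)
  "201647" → prefix "201" already present; 3 new (6, 4, 7)
  "20573114681" → prefix "20" already present; 9 new (5, 7, 3, 1, 1, 4, 6, 8, 1)
  "2360902" → prefix "2" already present; 6 new (3, 6, 0, 9, 0, 2)
  "298727159" → prefix "2" already present; 8 new (9, 8, 7, 2, 7, 1, 5, 9)
  "119853" → 6 new (1, 1, 9, 8, 5, 3)
  "17317523" → prefix "1" already present; 7 new (7, 3, 1, 7, 5, 2, 3)
  "21948" → prefix "2" already present; 4 new (1, 9, 4, 8)
  "13" → prefix "1" already present; 1 new (3)
  "117443" → prefix "11" already present; 4 new (7, 4, 4, 3)
  "16" → prefix "1" already present; 1 new (6)
  "154" → prefix "1" already present; 2 new (5, 4)
  "21" → prefix "21" already present; 0 new (none)
  "2621" → prefix "2" already present; 3 new (6, 2, 1)
Total nodes = 3 + 3 + 9 + 6 + 8 + 6 + 7 + 4 + 1 + 4 + 1 + 2 + 0 + 3 = 57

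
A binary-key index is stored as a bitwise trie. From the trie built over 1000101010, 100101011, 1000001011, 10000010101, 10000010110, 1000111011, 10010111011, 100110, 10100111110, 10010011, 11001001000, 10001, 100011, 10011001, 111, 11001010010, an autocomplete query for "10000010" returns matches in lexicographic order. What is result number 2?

DFS of the "10000010" subtree visits, in order: "10000010101", "1000001011", "10000010110"
Position 2: 1000001011

1000001011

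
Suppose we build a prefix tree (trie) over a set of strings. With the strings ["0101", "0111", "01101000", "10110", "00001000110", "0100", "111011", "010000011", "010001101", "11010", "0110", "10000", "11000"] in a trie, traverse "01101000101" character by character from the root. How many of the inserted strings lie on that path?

2

Walk "01101000101" from the root; an end-of-word marker is hit whenever a stored word is a prefix of "01101000101".
Prefixes of the query that are stored words: "0110", "01101000"
Count: 2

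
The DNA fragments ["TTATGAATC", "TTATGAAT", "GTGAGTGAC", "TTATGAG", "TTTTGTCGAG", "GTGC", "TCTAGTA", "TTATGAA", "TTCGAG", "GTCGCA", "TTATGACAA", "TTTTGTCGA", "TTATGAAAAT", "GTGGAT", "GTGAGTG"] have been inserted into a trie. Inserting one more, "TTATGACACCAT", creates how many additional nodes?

Walking "TTATGACACCAT" from the root, the first 8 characters ("TTATGACA") follow existing edges; "C" is the first miss.
New nodes needed: |"TTATGACACCAT"| − 8 = 12 − 8 = 4.

4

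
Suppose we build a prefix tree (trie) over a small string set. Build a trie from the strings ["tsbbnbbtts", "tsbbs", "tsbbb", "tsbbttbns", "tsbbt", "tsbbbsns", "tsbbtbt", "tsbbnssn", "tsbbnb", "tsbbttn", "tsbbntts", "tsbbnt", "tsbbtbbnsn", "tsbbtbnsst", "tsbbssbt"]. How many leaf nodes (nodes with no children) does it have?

10

A leaf is a node with no children — equivalently, the end of a word that is not a proper prefix of any other stored word.
Those words: "tsbbbsns", "tsbbnbbtts", "tsbbnssn", "tsbbntts", "tsbbssbt", "tsbbtbbnsn", "tsbbtbnsst", "tsbbtbt", "tsbbttbns", "tsbbttn"
Leaf count: 10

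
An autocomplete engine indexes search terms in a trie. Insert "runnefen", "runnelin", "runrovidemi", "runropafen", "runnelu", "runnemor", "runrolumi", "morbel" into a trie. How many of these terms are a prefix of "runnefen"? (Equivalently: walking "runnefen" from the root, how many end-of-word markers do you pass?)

1

Check each prefix of "runnefen" against the stored set — each match is an end-marker on the path.
Prefixes of the query that are stored words: "runnefen"
Count: 1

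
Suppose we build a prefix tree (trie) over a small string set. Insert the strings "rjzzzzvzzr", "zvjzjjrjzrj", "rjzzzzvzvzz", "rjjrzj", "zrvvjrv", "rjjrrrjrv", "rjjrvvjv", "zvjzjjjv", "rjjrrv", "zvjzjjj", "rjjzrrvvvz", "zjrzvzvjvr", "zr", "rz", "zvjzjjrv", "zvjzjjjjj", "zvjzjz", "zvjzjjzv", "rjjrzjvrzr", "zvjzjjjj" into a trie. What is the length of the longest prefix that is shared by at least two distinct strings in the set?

Equivalently: take the maximum, over all pairs, of their longest common prefix length.
e.g. "rjzzzzvzvzz" and "rjzzzzvzzr" share the prefix "rjzzzzvz" of length 8; no pair shares a longer one.
Longest shared-prefix length: 8

8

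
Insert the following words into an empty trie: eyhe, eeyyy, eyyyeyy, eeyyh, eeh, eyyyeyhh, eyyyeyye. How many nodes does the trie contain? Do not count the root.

Insert word by word; a character creates a node only if that edge doesn't already exist:
  "eyhe" → 4 new (e, y, h, e)
  "eeyyy" → prefix "e" already present; 4 new (e, y, y, y)
  "eyyyeyy" → prefix "ey" already present; 5 new (y, y, e, y, y)
  "eeyyh" → prefix "eeyy" already present; 1 new (h)
  "eeh" → prefix "ee" already present; 1 new (h)
  "eyyyeyhh" → prefix "eyyyey" already present; 2 new (h, h)
  "eyyyeyye" → prefix "eyyyeyy" already present; 1 new (e)
Total nodes = 4 + 4 + 5 + 1 + 1 + 2 + 1 = 18

18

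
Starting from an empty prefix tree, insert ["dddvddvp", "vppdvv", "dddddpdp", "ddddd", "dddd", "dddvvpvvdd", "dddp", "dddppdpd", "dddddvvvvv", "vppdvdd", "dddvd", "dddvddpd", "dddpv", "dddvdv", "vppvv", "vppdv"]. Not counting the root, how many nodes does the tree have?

For each word, the new-node count is its length minus the longest prefix already in the trie:
  "dddvddvp" → 8 new (d, d, d, v, d, d, v, p)
  "vppdvv" → 6 new (v, p, p, d, v, v)
  "dddddpdp" → prefix "ddd" already present; 5 new (d, d, p, d, p)
  "ddddd" → prefix "ddddd" already present; 0 new (none)
  "dddd" → prefix "dddd" already present; 0 new (none)
  "dddvvpvvdd" → prefix "dddv" already present; 6 new (v, p, v, v, d, d)
  "dddp" → prefix "ddd" already present; 1 new (p)
  "dddppdpd" → prefix "dddp" already present; 4 new (p, d, p, d)
  "dddddvvvvv" → prefix "ddddd" already present; 5 new (v, v, v, v, v)
  "vppdvdd" → prefix "vppdv" already present; 2 new (d, d)
  "dddvd" → prefix "dddvd" already present; 0 new (none)
  "dddvddpd" → prefix "dddvdd" already present; 2 new (p, d)
  "dddpv" → prefix "dddp" already present; 1 new (v)
  "dddvdv" → prefix "dddvd" already present; 1 new (v)
  "vppvv" → prefix "vpp" already present; 2 new (v, v)
  "vppdv" → prefix "vppdv" already present; 0 new (none)
Total nodes = 8 + 6 + 5 + 0 + 0 + 6 + 1 + 4 + 5 + 2 + 0 + 2 + 1 + 1 + 2 + 0 = 43

43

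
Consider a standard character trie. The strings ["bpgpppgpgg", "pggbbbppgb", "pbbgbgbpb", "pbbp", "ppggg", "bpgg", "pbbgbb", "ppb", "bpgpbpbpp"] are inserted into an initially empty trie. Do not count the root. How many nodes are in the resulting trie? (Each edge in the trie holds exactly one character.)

41

Count nodes per top-level branch (shared prefixes stored once):
  'b'-branch (bpgg, bpgpbpbpp, bpgpppgpgg): 16 nodes
  'p'-branch (pbbgbb, pbbgbgbpb, pbbp, pggbbbppgb, ppb, ppggg): 25 nodes
Sum: 41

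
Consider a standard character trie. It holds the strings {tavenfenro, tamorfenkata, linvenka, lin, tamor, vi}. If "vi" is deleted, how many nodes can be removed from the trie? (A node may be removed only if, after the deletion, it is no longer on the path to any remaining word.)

2

A node on "vi"'s path can go only if nothing else ends at it or branches off below it.
No other word shares any prefix with "vi", so all 2 of its nodes go.
Nodes removed: 2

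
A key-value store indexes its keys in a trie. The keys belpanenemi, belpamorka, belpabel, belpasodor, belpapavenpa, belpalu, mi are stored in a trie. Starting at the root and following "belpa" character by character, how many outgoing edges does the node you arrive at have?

6

The children of the "belpa" node are the distinct next characters among strings starting with "belpa".
Distinct next characters after "belpa": b, l, m, n, p, s.
That node has 6 child edges.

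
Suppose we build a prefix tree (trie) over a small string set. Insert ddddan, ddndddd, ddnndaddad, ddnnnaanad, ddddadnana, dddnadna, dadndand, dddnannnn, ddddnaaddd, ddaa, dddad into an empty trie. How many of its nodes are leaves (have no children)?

11

A leaf is a node with no children — equivalently, the end of a word that is not a proper prefix of any other stored word.
Those words: "dadndand", "ddaa", "dddad", "ddddadnana", "ddddan", "ddddnaaddd", "dddnadna", "dddnannnn", "ddndddd", "ddnndaddad", "ddnnnaanad"
Leaf count: 11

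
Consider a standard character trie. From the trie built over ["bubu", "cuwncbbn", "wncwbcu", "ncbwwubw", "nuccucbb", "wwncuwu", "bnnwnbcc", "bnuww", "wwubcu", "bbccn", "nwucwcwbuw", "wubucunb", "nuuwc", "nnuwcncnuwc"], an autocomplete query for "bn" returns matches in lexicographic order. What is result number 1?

DFS of the "bn" subtree visits, in order: "bnnwnbcc", "bnuww"
Position 1: bnnwnbcc

bnnwnbcc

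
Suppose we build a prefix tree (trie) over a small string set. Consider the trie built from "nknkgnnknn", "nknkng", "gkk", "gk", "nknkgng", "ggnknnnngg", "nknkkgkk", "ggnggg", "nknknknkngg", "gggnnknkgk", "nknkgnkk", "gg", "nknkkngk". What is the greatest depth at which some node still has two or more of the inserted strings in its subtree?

6

Equivalently: take the maximum, over all pairs, of their longest common prefix length.
e.g. "nknkgng" and "nknkgnkk" share the prefix "nknkgn" of length 6; no pair shares a longer one.
Longest shared-prefix length: 6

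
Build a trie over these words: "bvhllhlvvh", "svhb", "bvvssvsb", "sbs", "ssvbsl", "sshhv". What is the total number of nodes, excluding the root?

30

Trace insertions, counting only characters that open a new branch:
  "bvhllhlvvh" → 10 new (b, v, h, l, l, h, l, v, v, h)
  "svhb" → 4 new (s, v, h, b)
  "bvvssvsb" → prefix "bv" already present; 6 new (v, s, s, v, s, b)
  "sbs" → prefix "s" already present; 2 new (b, s)
  "ssvbsl" → prefix "s" already present; 5 new (s, v, b, s, l)
  "sshhv" → prefix "ss" already present; 3 new (h, h, v)
Total nodes = 10 + 4 + 6 + 2 + 5 + 3 = 30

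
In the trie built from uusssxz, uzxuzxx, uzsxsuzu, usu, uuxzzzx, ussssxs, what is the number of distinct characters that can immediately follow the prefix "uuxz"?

Walk "uuxz" from the root, arriving at one node.
Distinct next characters after "uuxz": z.
That node has 1 child edge.

1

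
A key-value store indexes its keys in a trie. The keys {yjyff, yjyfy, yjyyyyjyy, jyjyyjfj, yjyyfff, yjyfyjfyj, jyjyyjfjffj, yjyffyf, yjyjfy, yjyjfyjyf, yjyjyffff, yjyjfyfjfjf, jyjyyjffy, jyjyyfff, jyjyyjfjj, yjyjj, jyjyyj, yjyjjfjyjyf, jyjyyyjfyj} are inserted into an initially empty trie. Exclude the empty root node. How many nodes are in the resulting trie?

Insert word by word; a character creates a node only if that edge doesn't already exist:
  "yjyff" → 5 new (y, j, y, f, f)
  "yjyfy" → prefix "yjyf" already present; 1 new (y)
  "yjyyyyjyy" → prefix "yjy" already present; 6 new (y, y, y, j, y, y)
  "jyjyyjfj" → 8 new (j, y, j, y, y, j, f, j)
  "yjyyfff" → prefix "yjyy" already present; 3 new (f, f, f)
  "yjyfyjfyj" → prefix "yjyfy" already present; 4 new (j, f, y, j)
  "jyjyyjfjffj" → prefix "jyjyyjfj" already present; 3 new (f, f, j)
  "yjyffyf" → prefix "yjyff" already present; 2 new (y, f)
  "yjyjfy" → prefix "yjy" already present; 3 new (j, f, y)
  "yjyjfyjyf" → prefix "yjyjfy" already present; 3 new (j, y, f)
  "yjyjyffff" → prefix "yjyj" already present; 5 new (y, f, f, f, f)
  "yjyjfyfjfjf" → prefix "yjyjfy" already present; 5 new (f, j, f, j, f)
  "jyjyyjffy" → prefix "jyjyyjf" already present; 2 new (f, y)
  "jyjyyfff" → prefix "jyjyy" already present; 3 new (f, f, f)
  "jyjyyjfjj" → prefix "jyjyyjfj" already present; 1 new (j)
  "yjyjj" → prefix "yjyj" already present; 1 new (j)
  "jyjyyj" → prefix "jyjyyj" already present; 0 new (none)
  "yjyjjfjyjyf" → prefix "yjyjj" already present; 6 new (f, j, y, j, y, f)
  "jyjyyyjfyj" → prefix "jyjyy" already present; 5 new (y, j, f, y, j)
Total nodes = 5 + 1 + 6 + 8 + 3 + 4 + 3 + 2 + 3 + 3 + 5 + 5 + 2 + 3 + 1 + 1 + 0 + 6 + 5 = 66

66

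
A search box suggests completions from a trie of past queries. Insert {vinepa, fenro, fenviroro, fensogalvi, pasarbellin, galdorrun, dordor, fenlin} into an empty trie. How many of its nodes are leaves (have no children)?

8

Leaves are exactly the stored words that no other stored word extends.
Those words: "dordor", "fenlin", "fenro", "fensogalvi", "fenviroro", "galdorrun", "pasarbellin", "vinepa"
Leaf count: 8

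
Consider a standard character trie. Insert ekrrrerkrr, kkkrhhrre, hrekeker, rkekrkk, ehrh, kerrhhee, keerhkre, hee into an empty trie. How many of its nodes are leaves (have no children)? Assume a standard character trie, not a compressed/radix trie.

8

A leaf is a node with no children — equivalently, the end of a word that is not a proper prefix of any other stored word.
Those words: "ehrh", "ekrrrerkrr", "hee", "hrekeker", "keerhkre", "kerrhhee", "kkkrhhrre", "rkekrkk"
Leaf count: 8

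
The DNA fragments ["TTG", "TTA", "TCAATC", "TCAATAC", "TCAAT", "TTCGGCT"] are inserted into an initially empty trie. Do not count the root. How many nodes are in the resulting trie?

Trace insertions, counting only characters that open a new branch:
  "TTG" → 3 new (T, T, G)
  "TTA" → prefix "TT" already present; 1 new (A)
  "TCAATC" → prefix "T" already present; 5 new (C, A, A, T, C)
  "TCAATAC" → prefix "TCAAT" already present; 2 new (A, C)
  "TCAAT" → prefix "TCAAT" already present; 0 new (none)
  "TTCGGCT" → prefix "TT" already present; 5 new (C, G, G, C, T)
Total nodes = 3 + 1 + 5 + 2 + 0 + 5 = 16

16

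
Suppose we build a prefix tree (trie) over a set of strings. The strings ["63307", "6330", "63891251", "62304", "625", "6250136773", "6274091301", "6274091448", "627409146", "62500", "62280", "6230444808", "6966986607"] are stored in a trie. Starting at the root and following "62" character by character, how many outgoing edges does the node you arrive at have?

Walk "62" from the root, arriving at one node.
Characters that immediately follow "62" among the stored strings: {2, 3, 5, 7}.
That node has 4 child edges.

4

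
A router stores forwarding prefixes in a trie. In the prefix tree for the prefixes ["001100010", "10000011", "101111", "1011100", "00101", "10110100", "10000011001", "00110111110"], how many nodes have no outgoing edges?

7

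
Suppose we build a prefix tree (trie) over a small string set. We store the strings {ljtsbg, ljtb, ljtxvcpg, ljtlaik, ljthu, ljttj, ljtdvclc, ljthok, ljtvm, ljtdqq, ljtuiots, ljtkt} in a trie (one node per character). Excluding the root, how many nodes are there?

38

For each word, the new-node count is its length minus the longest prefix already in the trie:
  "ljtsbg" → 6 new (l, j, t, s, b, g)
  "ljtb" → prefix "ljt" already present; 1 new (b)
  "ljtxvcpg" → prefix "ljt" already present; 5 new (x, v, c, p, g)
  "ljtlaik" → prefix "ljt" already present; 4 new (l, a, i, k)
  "ljthu" → prefix "ljt" already present; 2 new (h, u)
  "ljttj" → prefix "ljt" already present; 2 new (t, j)
  "ljtdvclc" → prefix "ljt" already present; 5 new (d, v, c, l, c)
  "ljthok" → prefix "ljth" already present; 2 new (o, k)
  "ljtvm" → prefix "ljt" already present; 2 new (v, m)
  "ljtdqq" → prefix "ljtd" already present; 2 new (q, q)
  "ljtuiots" → prefix "ljt" already present; 5 new (u, i, o, t, s)
  "ljtkt" → prefix "ljt" already present; 2 new (k, t)
Total nodes = 6 + 1 + 5 + 4 + 2 + 2 + 5 + 2 + 2 + 2 + 5 + 2 = 38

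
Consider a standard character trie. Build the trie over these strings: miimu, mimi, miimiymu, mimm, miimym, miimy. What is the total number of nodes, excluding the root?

For each word, the new-node count is its length minus the longest prefix already in the trie:
  "miimu" → 5 new (m, i, i, m, u)
  "mimi" → prefix "mi" already present; 2 new (m, i)
  "miimiymu" → prefix "miim" already present; 4 new (i, y, m, u)
  "mimm" → prefix "mim" already present; 1 new (m)
  "miimym" → prefix "miim" already present; 2 new (y, m)
  "miimy" → prefix "miimy" already present; 0 new (none)
Total nodes = 5 + 2 + 4 + 1 + 2 + 0 = 14

14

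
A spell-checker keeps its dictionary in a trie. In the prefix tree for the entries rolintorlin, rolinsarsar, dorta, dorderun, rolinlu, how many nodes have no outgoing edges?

Leaves are exactly the stored words that no other stored word extends.
Those words: "dorderun", "dorta", "rolinlu", "rolinsarsar", "rolintorlin"
Leaf count: 5

5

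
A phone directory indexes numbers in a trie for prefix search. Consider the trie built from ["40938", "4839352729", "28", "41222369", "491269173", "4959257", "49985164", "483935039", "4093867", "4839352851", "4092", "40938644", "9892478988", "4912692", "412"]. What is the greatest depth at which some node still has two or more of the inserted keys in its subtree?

The deepest shared node is where two words last agree before diverging.
e.g. "4839352729" and "4839352851" share the prefix "4839352" of length 7; no pair shares a longer one.
Longest shared-prefix length: 7

7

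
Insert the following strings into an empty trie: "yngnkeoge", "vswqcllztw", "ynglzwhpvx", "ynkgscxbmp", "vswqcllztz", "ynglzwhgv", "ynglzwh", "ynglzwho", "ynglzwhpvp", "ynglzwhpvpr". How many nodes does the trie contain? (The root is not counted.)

40

Count nodes per top-level branch (shared prefixes stored once):
  'v'-branch (vswqcllztw, vswqcllztz): 11 nodes
  'y'-branch (ynglzwh, ynglzwhgv, ynglzwho, ynglzwhpvp, ynglzwhpvpr, ynglzwhpvx, yngnkeoge, ynkgscxbmp): 29 nodes
Sum: 40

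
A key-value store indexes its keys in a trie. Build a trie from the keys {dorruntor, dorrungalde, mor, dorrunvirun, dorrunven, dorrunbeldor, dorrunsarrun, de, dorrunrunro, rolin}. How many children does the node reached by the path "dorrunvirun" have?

Walk "dorrunvirun" from the root, arriving at one node.
No stored string extends past "dorrunvirun".
That node has 0 child edges.

0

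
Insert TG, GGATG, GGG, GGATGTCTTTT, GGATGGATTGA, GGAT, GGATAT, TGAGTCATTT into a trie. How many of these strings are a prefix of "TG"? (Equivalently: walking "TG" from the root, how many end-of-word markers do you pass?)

Traverse "TG" character by character; count nodes along the way that are marked as word ends.
Prefixes of the query that are stored words: "TG"
Count: 1

1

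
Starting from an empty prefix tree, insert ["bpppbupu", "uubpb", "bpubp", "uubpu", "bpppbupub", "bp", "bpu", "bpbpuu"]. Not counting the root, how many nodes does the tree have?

22

Count nodes per top-level branch (shared prefixes stored once):
  'b'-branch (bp, bpbpuu, bpppbupu, bpppbupub, bpu, bpubp): 16 nodes
  'u'-branch (uubpb, uubpu): 6 nodes
Sum: 22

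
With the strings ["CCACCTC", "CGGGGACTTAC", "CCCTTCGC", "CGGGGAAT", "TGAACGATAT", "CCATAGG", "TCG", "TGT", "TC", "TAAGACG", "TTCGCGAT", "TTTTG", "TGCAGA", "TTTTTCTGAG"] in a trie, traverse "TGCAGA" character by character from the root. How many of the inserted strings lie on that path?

1

Walk "TGCAGA" from the root; an end-of-word marker is hit whenever a stored word is a prefix of "TGCAGA".
Prefixes of the query that are stored words: "TGCAGA"
Count: 1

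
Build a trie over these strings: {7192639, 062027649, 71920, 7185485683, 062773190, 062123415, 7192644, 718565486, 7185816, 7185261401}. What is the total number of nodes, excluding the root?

53

For each word, the new-node count is its length minus the longest prefix already in the trie:
  "7192639" → 7 new (7, 1, 9, 2, 6, 3, 9)
  "062027649" → 9 new (0, 6, 2, 0, 2, 7, 6, 4, 9)
  "71920" → prefix "7192" already present; 1 new (0)
  "7185485683" → prefix "71" already present; 8 new (8, 5, 4, 8, 5, 6, 8, 3)
  "062773190" → prefix "062" already present; 6 new (7, 7, 3, 1, 9, 0)
  "062123415" → prefix "062" already present; 6 new (1, 2, 3, 4, 1, 5)
  "7192644" → prefix "71926" already present; 2 new (4, 4)
  "718565486" → prefix "7185" already present; 5 new (6, 5, 4, 8, 6)
  "7185816" → prefix "7185" already present; 3 new (8, 1, 6)
  "7185261401" → prefix "7185" already present; 6 new (2, 6, 1, 4, 0, 1)
Total nodes = 7 + 9 + 1 + 8 + 6 + 6 + 2 + 5 + 3 + 6 = 53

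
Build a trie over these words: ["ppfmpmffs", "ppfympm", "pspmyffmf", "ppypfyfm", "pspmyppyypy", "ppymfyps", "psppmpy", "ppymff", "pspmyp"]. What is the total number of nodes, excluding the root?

43

Insert word by word; a character creates a node only if that edge doesn't already exist:
  "ppfmpmffs" → 9 new (p, p, f, m, p, m, f, f, s)
  "ppfympm" → prefix "ppf" already present; 4 new (y, m, p, m)
  "pspmyffmf" → prefix "p" already present; 8 new (s, p, m, y, f, f, m, f)
  "ppypfyfm" → prefix "pp" already present; 6 new (y, p, f, y, f, m)
  "pspmyppyypy" → prefix "pspmy" already present; 6 new (p, p, y, y, p, y)
  "ppymfyps" → prefix "ppy" already present; 5 new (m, f, y, p, s)
  "psppmpy" → prefix "psp" already present; 4 new (p, m, p, y)
  "ppymff" → prefix "ppymf" already present; 1 new (f)
  "pspmyp" → prefix "pspmyp" already present; 0 new (none)
Total nodes = 9 + 4 + 8 + 6 + 6 + 5 + 4 + 1 + 0 = 43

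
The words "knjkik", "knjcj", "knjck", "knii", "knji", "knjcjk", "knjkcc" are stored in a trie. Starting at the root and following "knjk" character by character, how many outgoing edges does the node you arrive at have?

2

The children of the "knjk" node are the distinct next characters among strings starting with "knjk".
Distinct next characters after "knjk": c, i.
That node has 2 child edges.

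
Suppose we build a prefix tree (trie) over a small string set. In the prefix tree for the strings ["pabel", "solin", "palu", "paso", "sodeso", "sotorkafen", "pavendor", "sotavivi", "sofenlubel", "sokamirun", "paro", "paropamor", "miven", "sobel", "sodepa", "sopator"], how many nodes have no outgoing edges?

A leaf is a node with no children — equivalently, the end of a word that is not a proper prefix of any other stored word.
Those words: "miven", "pabel", "palu", "paropamor", "paso", "pavendor", "sobel", "sodepa", "sodeso", "sofenlubel", "sokamirun", "solin", "sopator", "sotavivi", "sotorkafen"
Leaf count: 15

15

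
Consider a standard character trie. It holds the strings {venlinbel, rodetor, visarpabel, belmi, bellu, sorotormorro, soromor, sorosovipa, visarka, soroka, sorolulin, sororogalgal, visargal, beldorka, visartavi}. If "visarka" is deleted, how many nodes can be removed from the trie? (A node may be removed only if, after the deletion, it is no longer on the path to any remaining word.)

2

Walk "visarka" from the leaf back toward the root, removing each node that no remaining word uses.
The suffix "ka" (2 nodes) is used only by "visarka"; the node for "visar" still has the child "p", so pruning stops there.
Nodes removed: 2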